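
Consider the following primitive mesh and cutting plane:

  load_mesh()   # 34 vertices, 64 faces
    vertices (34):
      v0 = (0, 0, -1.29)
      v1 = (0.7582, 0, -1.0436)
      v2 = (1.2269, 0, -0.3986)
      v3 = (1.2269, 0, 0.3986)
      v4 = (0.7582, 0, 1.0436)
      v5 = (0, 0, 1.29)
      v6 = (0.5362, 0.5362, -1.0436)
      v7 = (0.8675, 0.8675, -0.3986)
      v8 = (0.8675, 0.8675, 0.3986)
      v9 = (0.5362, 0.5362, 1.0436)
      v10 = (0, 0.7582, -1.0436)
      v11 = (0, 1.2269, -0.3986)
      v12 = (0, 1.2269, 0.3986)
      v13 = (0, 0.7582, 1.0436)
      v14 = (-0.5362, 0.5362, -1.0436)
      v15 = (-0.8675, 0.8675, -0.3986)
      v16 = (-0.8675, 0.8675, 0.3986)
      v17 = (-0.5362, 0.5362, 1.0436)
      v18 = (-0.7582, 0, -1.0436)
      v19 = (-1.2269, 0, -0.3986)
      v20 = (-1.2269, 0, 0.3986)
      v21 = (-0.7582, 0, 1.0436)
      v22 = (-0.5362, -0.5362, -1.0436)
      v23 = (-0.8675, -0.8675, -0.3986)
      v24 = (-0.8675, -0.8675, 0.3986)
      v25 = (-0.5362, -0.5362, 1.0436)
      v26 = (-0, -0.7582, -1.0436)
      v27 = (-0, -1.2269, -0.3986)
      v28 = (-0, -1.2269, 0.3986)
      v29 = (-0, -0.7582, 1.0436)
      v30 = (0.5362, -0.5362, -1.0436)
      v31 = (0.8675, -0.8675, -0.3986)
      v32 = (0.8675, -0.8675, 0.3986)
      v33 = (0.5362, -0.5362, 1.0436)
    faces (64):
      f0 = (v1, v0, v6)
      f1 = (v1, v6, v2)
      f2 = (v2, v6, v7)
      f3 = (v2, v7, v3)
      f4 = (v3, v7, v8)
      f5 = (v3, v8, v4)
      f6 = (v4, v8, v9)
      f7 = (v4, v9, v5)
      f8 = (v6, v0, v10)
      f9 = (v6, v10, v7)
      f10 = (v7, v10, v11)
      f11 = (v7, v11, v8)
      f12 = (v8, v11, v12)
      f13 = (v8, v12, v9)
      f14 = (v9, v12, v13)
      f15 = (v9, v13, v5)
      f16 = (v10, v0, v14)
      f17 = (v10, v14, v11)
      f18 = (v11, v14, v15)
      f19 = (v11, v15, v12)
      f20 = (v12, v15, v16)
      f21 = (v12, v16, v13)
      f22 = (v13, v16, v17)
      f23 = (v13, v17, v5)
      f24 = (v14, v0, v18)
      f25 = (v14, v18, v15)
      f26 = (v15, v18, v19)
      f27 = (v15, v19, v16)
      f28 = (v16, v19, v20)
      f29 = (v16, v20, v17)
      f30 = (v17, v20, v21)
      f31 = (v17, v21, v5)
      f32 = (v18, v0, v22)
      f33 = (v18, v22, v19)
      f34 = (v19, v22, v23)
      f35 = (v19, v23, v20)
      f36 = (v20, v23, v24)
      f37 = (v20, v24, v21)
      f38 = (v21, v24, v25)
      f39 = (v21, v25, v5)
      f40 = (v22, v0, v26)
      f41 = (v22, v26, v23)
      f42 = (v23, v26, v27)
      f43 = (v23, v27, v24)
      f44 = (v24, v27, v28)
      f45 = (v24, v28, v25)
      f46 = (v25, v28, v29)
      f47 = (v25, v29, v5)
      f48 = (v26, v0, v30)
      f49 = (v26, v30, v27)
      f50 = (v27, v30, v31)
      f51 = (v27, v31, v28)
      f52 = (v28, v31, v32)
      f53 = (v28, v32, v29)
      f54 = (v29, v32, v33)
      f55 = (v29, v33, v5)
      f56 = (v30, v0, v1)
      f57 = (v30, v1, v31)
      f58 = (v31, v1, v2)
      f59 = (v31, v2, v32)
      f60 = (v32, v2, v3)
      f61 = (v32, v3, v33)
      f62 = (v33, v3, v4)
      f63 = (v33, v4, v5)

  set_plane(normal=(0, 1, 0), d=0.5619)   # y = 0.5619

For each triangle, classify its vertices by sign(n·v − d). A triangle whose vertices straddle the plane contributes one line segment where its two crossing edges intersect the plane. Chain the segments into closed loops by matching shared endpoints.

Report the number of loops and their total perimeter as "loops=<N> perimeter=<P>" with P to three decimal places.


Straddling triangles (20 of 64):
  (v2,v6,v7) [--+] → (0.5619, 0.5619, -0.993565)–(0.994108, 0.5619, -0.3986)  len=0.7354
  (v2,v7,v3) [-+-] → (0.994108, 0.5619, -0.3986)–(0.994108, 0.5619, -0.117765)  len=0.2808
  (v3,v7,v8) [-++] → (0.994108, 0.5619, -0.117765)–(0.994108, 0.5619, 0.3986)  len=0.5164
  (v3,v8,v4) [-+-] → (0.994108, 0.5619, 0.3986)–(0.828996, 0.5619, 0.625818)  len=0.2809
  (v4,v8,v9) [-+-] → (0.828996, 0.5619, 0.625818)–(0.5619, 0.5619, 0.993565)  len=0.4545
  (v6,v0,v10) [--+] → (0, 0.5619, -1.10739)–(0.474126, 0.5619, -1.0436)  len=0.4784
  (v6,v10,v7) [-++] → (0.474126, 0.5619, -1.0436)–(0.5619, 0.5619, -0.993565)  len=0.1010
  (v8,v12,v9) [++-] → (0.516249, 0.5619, 1.0196)–(0.5619, 0.5619, 0.993565)  len=0.0526
  (v9,v12,v13) [-++] → (0.516249, 0.5619, 1.0196)–(0.474126, 0.5619, 1.0436)  len=0.0485
  (v9,v13,v5) [-+-] → (0.474126, 0.5619, 1.0436)–(0, 0.5619, 1.10739)  len=0.4784
  (v10,v0,v14) [+--] → (0, 0.5619, -1.10739)–(-0.474126, 0.5619, -1.0436)  len=0.4784
  (v10,v14,v11) [+-+] → (-0.474126, 0.5619, -1.0436)–(-0.516249, 0.5619, -1.0196)  len=0.0485
  (v11,v14,v15) [+-+] → (-0.516249, 0.5619, -1.0196)–(-0.5619, 0.5619, -0.993565)  len=0.0526
  (v13,v16,v17) [++-] → (-0.5619, 0.5619, 0.993565)–(-0.474126, 0.5619, 1.0436)  len=0.1010
  (v13,v17,v5) [+--] → (-0.474126, 0.5619, 1.0436)–(0, 0.5619, 1.10739)  len=0.4784
  (v14,v18,v15) [--+] → (-0.828996, 0.5619, -0.625818)–(-0.5619, 0.5619, -0.993565)  len=0.4545
  (v15,v18,v19) [+--] → (-0.828996, 0.5619, -0.625818)–(-0.994108, 0.5619, -0.3986)  len=0.2809
  (v15,v19,v16) [+-+] → (-0.994108, 0.5619, -0.3986)–(-0.994108, 0.5619, 0.117765)  len=0.5164
  (v16,v19,v20) [+--] → (-0.994108, 0.5619, 0.117765)–(-0.994108, 0.5619, 0.3986)  len=0.2808
  (v16,v20,v17) [+--] → (-0.994108, 0.5619, 0.3986)–(-0.5619, 0.5619, 0.993565)  len=0.7354

Chained into 1 loop(s):
  loop 1: 20 segments, perimeter = 6.8537
Total perimeter = 6.854

loops=1 perimeter=6.854


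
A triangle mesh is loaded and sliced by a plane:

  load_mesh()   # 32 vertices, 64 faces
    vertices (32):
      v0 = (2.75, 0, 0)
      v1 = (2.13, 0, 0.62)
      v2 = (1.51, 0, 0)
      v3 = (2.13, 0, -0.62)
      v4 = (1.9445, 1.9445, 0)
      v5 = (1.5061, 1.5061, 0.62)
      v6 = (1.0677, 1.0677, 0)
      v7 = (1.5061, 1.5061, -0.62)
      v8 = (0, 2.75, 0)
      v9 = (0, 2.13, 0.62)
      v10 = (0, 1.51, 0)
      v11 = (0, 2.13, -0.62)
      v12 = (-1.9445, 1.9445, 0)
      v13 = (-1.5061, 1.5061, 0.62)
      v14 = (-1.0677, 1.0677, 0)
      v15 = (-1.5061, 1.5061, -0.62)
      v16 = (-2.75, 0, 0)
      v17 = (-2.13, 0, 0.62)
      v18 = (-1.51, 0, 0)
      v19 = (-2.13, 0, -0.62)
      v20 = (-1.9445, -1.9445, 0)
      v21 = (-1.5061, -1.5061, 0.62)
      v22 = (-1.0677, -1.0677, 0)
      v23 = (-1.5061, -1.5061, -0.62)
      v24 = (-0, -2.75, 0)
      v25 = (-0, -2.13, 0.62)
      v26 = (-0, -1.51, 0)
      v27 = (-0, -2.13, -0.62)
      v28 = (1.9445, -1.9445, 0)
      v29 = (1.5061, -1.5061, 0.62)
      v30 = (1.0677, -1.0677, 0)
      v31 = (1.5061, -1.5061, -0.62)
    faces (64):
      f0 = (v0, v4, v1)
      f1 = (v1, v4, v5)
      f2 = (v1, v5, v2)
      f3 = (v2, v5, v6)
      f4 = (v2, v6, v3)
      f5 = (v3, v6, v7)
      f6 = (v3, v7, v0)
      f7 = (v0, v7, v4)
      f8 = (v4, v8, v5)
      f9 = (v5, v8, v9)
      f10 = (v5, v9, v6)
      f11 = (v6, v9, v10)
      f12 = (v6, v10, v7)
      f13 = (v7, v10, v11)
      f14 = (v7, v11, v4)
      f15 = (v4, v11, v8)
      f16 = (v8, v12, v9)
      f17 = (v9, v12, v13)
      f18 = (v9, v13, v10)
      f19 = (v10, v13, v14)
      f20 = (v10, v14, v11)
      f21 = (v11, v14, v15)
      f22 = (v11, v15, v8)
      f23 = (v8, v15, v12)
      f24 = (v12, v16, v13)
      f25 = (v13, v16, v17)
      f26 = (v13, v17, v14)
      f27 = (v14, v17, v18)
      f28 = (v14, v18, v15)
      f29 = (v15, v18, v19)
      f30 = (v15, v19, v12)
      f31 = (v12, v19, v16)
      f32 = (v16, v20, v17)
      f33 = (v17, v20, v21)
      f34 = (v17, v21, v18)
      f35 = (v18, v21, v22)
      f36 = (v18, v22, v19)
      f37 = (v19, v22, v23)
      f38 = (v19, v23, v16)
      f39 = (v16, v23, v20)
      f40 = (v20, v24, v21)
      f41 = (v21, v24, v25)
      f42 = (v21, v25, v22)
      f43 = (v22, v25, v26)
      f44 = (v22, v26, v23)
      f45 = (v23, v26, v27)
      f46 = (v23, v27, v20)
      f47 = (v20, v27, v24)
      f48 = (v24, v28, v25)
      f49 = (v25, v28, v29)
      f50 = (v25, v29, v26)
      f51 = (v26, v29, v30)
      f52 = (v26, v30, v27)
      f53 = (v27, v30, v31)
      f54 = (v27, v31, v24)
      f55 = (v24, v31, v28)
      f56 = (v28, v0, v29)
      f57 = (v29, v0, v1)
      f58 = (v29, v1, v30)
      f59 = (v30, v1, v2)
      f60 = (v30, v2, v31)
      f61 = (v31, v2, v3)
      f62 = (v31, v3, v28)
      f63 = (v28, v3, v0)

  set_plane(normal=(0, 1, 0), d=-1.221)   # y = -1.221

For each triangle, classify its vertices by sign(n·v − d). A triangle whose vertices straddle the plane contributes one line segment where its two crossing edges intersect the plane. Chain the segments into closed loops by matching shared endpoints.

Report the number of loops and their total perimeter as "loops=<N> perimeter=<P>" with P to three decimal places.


loops=2 perimeter=8.054

Straddling triangles (20 of 64):
  (v16,v20,v17) [+-+] → (-2.24421, -1.221, 0)–(-2.01352, -1.221, 0.230687)  len=0.3262
  (v17,v20,v21) [+--] → (-2.01352, -1.221, 0.230687)–(-1.6242, -1.221, 0.62)  len=0.5506
  (v17,v21,v18) [+-+] → (-1.6242, -1.221, 0.62)–(-1.50684, -1.221, 0.502636)  len=0.1660
  (v18,v21,v22) [+-+] → (-1.50684, -1.221, 0.502636)–(-1.221, -1.221, 0.216802)  len=0.4042
  (v19,v22,v23) [++-] → (-1.221, -1.221, -0.216802)–(-1.6242, -1.221, -0.62)  len=0.5702
  (v19,v23,v16) [+-+] → (-1.6242, -1.221, -0.62)–(-1.74157, -1.221, -0.502636)  len=0.1660
  (v16,v23,v20) [+--] → (-1.74157, -1.221, -0.502636)–(-2.24421, -1.221, 0)  len=0.7108
  (v21,v25,v22) [--+] → (-0.913621, -1.221, 0.0894719)–(-1.221, -1.221, 0.216802)  len=0.3327
  (v22,v25,v26) [+--] → (-0.913621, -1.221, 0.0894719)–(-0.697638, -1.221, 0)  len=0.2338
  (v22,v26,v23) [+--] → (-0.697638, -1.221, 0)–(-1.221, -1.221, -0.216802)  len=0.5665
  (v26,v29,v30) [--+] → (1.221, -1.221, 0.216802)–(0.697638, -1.221, 0)  len=0.5665
  (v26,v30,v27) [-+-] → (0.697638, -1.221, 0)–(0.913621, -1.221, -0.0894719)  len=0.2338
  (v27,v30,v31) [-+-] → (0.913621, -1.221, -0.0894719)–(1.221, -1.221, -0.216802)  len=0.3327
  (v28,v0,v29) [-+-] → (2.24421, -1.221, 0)–(1.74157, -1.221, 0.502636)  len=0.7108
  (v29,v0,v1) [-++] → (1.74157, -1.221, 0.502636)–(1.6242, -1.221, 0.62)  len=0.1660
  (v29,v1,v30) [-++] → (1.6242, -1.221, 0.62)–(1.221, -1.221, 0.216802)  len=0.5702
  (v30,v2,v31) [++-] → (1.50684, -1.221, -0.502636)–(1.221, -1.221, -0.216802)  len=0.4042
  (v31,v2,v3) [-++] → (1.50684, -1.221, -0.502636)–(1.6242, -1.221, -0.62)  len=0.1660
  (v31,v3,v28) [-+-] → (1.6242, -1.221, -0.62)–(2.01352, -1.221, -0.230687)  len=0.5506
  (v28,v3,v0) [-++] → (2.01352, -1.221, -0.230687)–(2.24421, -1.221, 0)  len=0.3262

Chained into 2 loop(s):
  loop 1: 10 segments, perimeter = 4.0270
  loop 2: 10 segments, perimeter = 4.0270
Total perimeter = 8.054


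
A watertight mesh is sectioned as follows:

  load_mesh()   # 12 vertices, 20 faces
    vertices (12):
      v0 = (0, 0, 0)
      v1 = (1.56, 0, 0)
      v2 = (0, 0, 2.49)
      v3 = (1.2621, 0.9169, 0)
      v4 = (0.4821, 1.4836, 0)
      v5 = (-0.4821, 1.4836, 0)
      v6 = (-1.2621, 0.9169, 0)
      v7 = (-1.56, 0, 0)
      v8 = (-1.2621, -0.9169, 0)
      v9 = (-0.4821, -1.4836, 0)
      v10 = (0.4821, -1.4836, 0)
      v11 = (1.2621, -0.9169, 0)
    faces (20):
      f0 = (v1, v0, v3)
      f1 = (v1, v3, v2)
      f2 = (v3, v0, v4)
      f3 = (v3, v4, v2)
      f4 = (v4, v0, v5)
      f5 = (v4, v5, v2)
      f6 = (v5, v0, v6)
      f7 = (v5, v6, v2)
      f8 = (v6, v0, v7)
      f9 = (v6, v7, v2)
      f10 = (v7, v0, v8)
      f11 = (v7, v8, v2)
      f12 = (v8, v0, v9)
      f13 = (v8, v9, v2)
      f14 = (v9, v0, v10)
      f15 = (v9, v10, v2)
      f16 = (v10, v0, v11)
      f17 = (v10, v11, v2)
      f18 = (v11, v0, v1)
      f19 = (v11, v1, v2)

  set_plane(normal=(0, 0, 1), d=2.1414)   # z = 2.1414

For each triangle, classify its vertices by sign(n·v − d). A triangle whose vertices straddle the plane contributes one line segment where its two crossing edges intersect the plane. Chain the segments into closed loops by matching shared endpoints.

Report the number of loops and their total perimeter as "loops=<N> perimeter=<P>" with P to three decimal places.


loops=1 perimeter=1.350

Straddling triangles (10 of 20):
  (v1,v3,v2) [--+] → (0.176694, 0.128366, 2.1414)–(0.2184, 0, 2.1414)  len=0.1350
  (v3,v4,v2) [--+] → (0.067494, 0.207704, 2.1414)–(0.176694, 0.128366, 2.1414)  len=0.1350
  (v4,v5,v2) [--+] → (-0.067494, 0.207704, 2.1414)–(0.067494, 0.207704, 2.1414)  len=0.1350
  (v5,v6,v2) [--+] → (-0.176694, 0.128366, 2.1414)–(-0.067494, 0.207704, 2.1414)  len=0.1350
  (v6,v7,v2) [--+] → (-0.2184, 0, 2.1414)–(-0.176694, 0.128366, 2.1414)  len=0.1350
  (v7,v8,v2) [--+] → (-0.176694, -0.128366, 2.1414)–(-0.2184, 0, 2.1414)  len=0.1350
  (v8,v9,v2) [--+] → (-0.067494, -0.207704, 2.1414)–(-0.176694, -0.128366, 2.1414)  len=0.1350
  (v9,v10,v2) [--+] → (0.067494, -0.207704, 2.1414)–(-0.067494, -0.207704, 2.1414)  len=0.1350
  (v10,v11,v2) [--+] → (0.176694, -0.128366, 2.1414)–(0.067494, -0.207704, 2.1414)  len=0.1350
  (v11,v1,v2) [--+] → (0.2184, 0, 2.1414)–(0.176694, -0.128366, 2.1414)  len=0.1350

Chained into 1 loop(s):
  loop 1: 10 segments, perimeter = 1.3498
Total perimeter = 1.350


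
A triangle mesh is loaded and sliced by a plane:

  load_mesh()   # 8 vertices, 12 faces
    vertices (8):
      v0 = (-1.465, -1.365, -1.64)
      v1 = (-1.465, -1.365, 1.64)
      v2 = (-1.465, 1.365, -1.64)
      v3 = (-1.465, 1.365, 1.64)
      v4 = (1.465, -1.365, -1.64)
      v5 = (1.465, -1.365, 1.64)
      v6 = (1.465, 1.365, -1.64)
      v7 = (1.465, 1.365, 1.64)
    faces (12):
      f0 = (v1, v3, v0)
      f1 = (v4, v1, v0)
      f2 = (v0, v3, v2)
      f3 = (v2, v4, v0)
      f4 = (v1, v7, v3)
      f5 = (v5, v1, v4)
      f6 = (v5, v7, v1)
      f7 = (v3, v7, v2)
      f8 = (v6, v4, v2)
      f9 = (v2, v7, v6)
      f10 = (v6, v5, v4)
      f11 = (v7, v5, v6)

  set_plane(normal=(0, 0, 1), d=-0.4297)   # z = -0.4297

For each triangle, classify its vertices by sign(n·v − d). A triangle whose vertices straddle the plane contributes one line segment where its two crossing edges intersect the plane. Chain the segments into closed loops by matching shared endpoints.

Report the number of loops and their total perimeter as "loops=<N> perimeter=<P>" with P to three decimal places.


Straddling triangles (8 of 12):
  (v1,v3,v0) [++-] → (-1.465, -0.357647, -0.4297)–(-1.465, -1.365, -0.4297)  len=1.0074
  (v4,v1,v0) [-+-] → (0.383848, -1.365, -0.4297)–(-1.465, -1.365, -0.4297)  len=1.8488
  (v0,v3,v2) [-+-] → (-1.465, -0.357647, -0.4297)–(-1.465, 1.365, -0.4297)  len=1.7226
  (v5,v1,v4) [++-] → (0.383848, -1.365, -0.4297)–(1.465, -1.365, -0.4297)  len=1.0812
  (v3,v7,v2) [++-] → (-0.383848, 1.365, -0.4297)–(-1.465, 1.365, -0.4297)  len=1.0812
  (v2,v7,v6) [-+-] → (-0.383848, 1.365, -0.4297)–(1.465, 1.365, -0.4297)  len=1.8488
  (v6,v5,v4) [-+-] → (1.465, 0.357647, -0.4297)–(1.465, -1.365, -0.4297)  len=1.7226
  (v7,v5,v6) [++-] → (1.465, 0.357647, -0.4297)–(1.465, 1.365, -0.4297)  len=1.0074

Chained into 1 loop(s):
  loop 1: 8 segments, perimeter = 11.3200
Total perimeter = 11.320

loops=1 perimeter=11.320


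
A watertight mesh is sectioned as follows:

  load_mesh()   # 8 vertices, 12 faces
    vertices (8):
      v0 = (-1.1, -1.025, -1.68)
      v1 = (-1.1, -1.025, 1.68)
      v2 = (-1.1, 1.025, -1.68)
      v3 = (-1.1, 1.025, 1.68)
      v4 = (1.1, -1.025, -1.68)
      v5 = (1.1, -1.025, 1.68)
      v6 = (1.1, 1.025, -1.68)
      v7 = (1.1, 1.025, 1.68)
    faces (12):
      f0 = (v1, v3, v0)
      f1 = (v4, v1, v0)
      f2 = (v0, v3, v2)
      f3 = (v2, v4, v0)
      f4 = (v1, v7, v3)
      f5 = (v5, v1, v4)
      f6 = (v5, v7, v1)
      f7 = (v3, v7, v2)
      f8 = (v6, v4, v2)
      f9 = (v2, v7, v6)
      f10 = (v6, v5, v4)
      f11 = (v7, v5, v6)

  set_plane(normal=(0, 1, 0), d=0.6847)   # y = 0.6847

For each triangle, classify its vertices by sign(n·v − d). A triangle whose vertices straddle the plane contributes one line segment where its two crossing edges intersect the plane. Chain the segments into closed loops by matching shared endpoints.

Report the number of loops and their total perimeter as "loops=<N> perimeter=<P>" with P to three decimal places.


loops=1 perimeter=11.120

Straddling triangles (8 of 12):
  (v1,v3,v0) [-+-] → (-1.1, 0.6847, 1.68)–(-1.1, 0.6847, 1.12224)  len=0.5578
  (v0,v3,v2) [-++] → (-1.1, 0.6847, 1.12224)–(-1.1, 0.6847, -1.68)  len=2.8022
  (v2,v4,v0) [+--] → (-0.7348, 0.6847, -1.68)–(-1.1, 0.6847, -1.68)  len=0.3652
  (v1,v7,v3) [-++] → (0.7348, 0.6847, 1.68)–(-1.1, 0.6847, 1.68)  len=1.8348
  (v5,v7,v1) [-+-] → (1.1, 0.6847, 1.68)–(0.7348, 0.6847, 1.68)  len=0.3652
  (v6,v4,v2) [+-+] → (1.1, 0.6847, -1.68)–(-0.7348, 0.6847, -1.68)  len=1.8348
  (v6,v5,v4) [+--] → (1.1, 0.6847, -1.12224)–(1.1, 0.6847, -1.68)  len=0.5578
  (v7,v5,v6) [+-+] → (1.1, 0.6847, 1.68)–(1.1, 0.6847, -1.12224)  len=2.8022

Chained into 1 loop(s):
  loop 1: 8 segments, perimeter = 11.1200
Total perimeter = 11.120


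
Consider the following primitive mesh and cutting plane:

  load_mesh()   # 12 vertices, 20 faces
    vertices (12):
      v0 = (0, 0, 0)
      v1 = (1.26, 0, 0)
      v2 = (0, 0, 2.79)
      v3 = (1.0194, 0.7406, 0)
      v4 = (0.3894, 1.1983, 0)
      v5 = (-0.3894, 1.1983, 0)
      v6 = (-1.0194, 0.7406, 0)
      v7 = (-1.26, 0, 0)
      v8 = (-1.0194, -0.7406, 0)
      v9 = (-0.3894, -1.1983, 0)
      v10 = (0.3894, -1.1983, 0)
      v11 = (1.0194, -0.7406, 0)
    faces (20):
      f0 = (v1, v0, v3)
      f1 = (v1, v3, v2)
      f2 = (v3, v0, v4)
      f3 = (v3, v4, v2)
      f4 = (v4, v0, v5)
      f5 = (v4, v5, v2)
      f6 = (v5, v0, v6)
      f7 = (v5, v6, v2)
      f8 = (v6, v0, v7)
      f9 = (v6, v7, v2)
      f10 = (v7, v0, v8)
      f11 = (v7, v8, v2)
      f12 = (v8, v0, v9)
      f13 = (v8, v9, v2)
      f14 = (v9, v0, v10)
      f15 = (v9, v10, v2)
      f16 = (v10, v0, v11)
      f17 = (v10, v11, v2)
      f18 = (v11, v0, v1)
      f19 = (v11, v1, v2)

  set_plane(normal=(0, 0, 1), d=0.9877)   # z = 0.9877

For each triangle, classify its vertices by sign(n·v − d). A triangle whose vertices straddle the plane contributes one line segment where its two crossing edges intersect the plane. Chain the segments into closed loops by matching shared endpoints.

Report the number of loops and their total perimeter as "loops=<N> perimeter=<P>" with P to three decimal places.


Straddling triangles (10 of 20):
  (v1,v3,v2) [--+] → (0.658518, 0.478417, 0.9877)–(0.813942, 0, 0.9877)  len=0.5030
  (v3,v4,v2) [--+] → (0.251547, 0.774085, 0.9877)–(0.658518, 0.478417, 0.9877)  len=0.5030
  (v4,v5,v2) [--+] → (-0.251547, 0.774085, 0.9877)–(0.251547, 0.774085, 0.9877)  len=0.5031
  (v5,v6,v2) [--+] → (-0.658518, 0.478417, 0.9877)–(-0.251547, 0.774085, 0.9877)  len=0.5030
  (v6,v7,v2) [--+] → (-0.813942, 0, 0.9877)–(-0.658518, 0.478417, 0.9877)  len=0.5030
  (v7,v8,v2) [--+] → (-0.658518, -0.478417, 0.9877)–(-0.813942, 0, 0.9877)  len=0.5030
  (v8,v9,v2) [--+] → (-0.251547, -0.774085, 0.9877)–(-0.658518, -0.478417, 0.9877)  len=0.5030
  (v9,v10,v2) [--+] → (0.251547, -0.774085, 0.9877)–(-0.251547, -0.774085, 0.9877)  len=0.5031
  (v10,v11,v2) [--+] → (0.658518, -0.478417, 0.9877)–(0.251547, -0.774085, 0.9877)  len=0.5030
  (v11,v1,v2) [--+] → (0.813942, 0, 0.9877)–(0.658518, -0.478417, 0.9877)  len=0.5030

Chained into 1 loop(s):
  loop 1: 10 segments, perimeter = 5.0305
Total perimeter = 5.030

loops=1 perimeter=5.030


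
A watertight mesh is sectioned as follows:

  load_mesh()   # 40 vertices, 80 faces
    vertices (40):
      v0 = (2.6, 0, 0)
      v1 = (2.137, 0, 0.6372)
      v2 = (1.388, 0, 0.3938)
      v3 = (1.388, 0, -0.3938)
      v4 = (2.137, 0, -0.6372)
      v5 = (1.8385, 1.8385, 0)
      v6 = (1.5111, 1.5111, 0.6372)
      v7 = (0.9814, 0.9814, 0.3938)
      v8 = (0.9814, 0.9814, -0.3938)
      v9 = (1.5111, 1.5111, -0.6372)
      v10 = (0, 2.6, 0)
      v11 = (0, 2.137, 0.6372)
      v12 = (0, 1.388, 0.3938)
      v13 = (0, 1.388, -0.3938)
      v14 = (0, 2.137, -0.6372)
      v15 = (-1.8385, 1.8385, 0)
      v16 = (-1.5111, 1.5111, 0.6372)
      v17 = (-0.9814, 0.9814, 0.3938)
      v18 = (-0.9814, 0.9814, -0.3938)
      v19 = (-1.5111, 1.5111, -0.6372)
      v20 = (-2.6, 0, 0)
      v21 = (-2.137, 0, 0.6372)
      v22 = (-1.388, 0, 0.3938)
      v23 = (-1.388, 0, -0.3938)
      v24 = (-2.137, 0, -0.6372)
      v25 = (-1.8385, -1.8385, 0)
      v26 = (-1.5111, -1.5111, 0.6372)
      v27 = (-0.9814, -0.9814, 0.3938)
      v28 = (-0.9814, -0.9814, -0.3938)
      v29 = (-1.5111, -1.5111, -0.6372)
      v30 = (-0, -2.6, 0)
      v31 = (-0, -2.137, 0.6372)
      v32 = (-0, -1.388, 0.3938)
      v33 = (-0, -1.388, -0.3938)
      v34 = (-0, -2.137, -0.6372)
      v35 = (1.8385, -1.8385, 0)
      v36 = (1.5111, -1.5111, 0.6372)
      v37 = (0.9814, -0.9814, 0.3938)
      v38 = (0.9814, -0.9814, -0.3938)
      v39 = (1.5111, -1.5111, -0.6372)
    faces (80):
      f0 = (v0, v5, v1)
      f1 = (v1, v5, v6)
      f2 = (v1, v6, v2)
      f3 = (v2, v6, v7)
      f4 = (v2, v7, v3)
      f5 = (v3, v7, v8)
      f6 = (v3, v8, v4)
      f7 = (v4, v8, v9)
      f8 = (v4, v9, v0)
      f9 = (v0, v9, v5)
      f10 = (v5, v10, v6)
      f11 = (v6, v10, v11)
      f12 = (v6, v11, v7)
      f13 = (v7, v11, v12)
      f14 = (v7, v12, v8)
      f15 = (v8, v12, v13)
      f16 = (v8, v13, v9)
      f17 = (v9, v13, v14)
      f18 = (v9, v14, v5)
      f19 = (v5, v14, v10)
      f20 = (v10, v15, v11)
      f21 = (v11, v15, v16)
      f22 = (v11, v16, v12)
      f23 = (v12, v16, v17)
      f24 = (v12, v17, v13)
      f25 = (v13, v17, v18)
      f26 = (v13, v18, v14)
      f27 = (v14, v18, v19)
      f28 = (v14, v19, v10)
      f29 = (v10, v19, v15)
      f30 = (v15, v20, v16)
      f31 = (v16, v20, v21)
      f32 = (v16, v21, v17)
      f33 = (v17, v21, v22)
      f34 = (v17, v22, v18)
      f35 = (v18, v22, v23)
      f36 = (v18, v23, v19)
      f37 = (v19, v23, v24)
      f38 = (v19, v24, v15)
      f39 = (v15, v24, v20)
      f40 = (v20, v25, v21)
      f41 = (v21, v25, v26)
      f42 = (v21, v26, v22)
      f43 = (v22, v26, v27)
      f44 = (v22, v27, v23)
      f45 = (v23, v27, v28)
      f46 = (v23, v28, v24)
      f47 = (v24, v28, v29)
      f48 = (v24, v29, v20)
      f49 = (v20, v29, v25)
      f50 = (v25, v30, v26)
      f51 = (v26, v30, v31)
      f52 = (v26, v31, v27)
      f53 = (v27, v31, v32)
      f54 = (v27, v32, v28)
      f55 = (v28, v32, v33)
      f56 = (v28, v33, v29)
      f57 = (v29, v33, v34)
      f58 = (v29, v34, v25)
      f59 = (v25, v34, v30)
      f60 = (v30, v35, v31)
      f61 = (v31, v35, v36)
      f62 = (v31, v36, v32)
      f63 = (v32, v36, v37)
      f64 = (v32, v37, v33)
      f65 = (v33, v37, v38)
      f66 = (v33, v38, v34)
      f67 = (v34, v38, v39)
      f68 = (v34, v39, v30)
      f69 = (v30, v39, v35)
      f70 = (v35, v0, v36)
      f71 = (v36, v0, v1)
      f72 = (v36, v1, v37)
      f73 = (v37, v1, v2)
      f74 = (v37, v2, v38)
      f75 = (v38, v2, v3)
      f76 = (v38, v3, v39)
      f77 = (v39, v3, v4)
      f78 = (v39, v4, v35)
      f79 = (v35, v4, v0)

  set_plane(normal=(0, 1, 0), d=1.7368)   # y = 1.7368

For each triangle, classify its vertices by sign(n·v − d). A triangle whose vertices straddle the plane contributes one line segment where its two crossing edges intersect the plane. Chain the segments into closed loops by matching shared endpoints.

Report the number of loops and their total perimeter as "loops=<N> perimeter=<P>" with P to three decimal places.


Straddling triangles (18 of 80):
  (v0,v5,v1) [-+-] → (1.88062, 1.7368, 0)–(1.85501, 1.7368, 0.0352479)  len=0.0436
  (v1,v5,v6) [-+-] → (1.85501, 1.7368, 0.0352479)–(1.7368, 1.7368, 0.197933)  len=0.2011
  (v0,v9,v5) [--+] → (1.7368, 1.7368, -0.197933)–(1.88062, 1.7368, 0)  len=0.2447
  (v5,v10,v6) [++-] → (1.19789, 1.7368, 0.505125)–(1.7368, 1.7368, 0.197933)  len=0.6203
  (v6,v10,v11) [-++] → (1.19789, 1.7368, 0.505125)–(0.966196, 1.7368, 0.6372)  len=0.2667
  (v6,v11,v7) [-+-] → (0.966196, 1.7368, 0.6372)–(0.339872, 1.7368, 0.552907)  len=0.6320
  (v7,v11,v12) [-+-] → (0.339872, 1.7368, 0.552907)–(0, 1.7368, 0.507148)  len=0.3429
  (v9,v13,v14) [--+] → (0, 1.7368, -0.507148)–(0.966196, 1.7368, -0.6372)  len=0.9749
  (v9,v14,v5) [-++] → (0.966196, 1.7368, -0.6372)–(1.7368, 1.7368, -0.197933)  len=0.8870
  (v11,v15,v16) [++-] → (-1.7368, 1.7368, 0.197933)–(-0.966196, 1.7368, 0.6372)  len=0.8870
  (v11,v16,v12) [+--] → (-0.966196, 1.7368, 0.6372)–(0, 1.7368, 0.507148)  len=0.9749
  (v13,v18,v14) [--+] → (-0.339872, 1.7368, -0.552907)–(0, 1.7368, -0.507148)  len=0.3429
  (v14,v18,v19) [+--] → (-0.339872, 1.7368, -0.552907)–(-0.966196, 1.7368, -0.6372)  len=0.6320
  (v14,v19,v10) [+-+] → (-0.966196, 1.7368, -0.6372)–(-1.19789, 1.7368, -0.505125)  len=0.2667
  (v10,v19,v15) [+-+] → (-1.19789, 1.7368, -0.505125)–(-1.7368, 1.7368, -0.197933)  len=0.6203
  (v15,v20,v16) [+--] → (-1.88062, 1.7368, 0)–(-1.7368, 1.7368, 0.197933)  len=0.2447
  (v19,v24,v15) [--+] → (-1.85501, 1.7368, -0.0352479)–(-1.7368, 1.7368, -0.197933)  len=0.2011
  (v15,v24,v20) [+--] → (-1.85501, 1.7368, -0.0352479)–(-1.88062, 1.7368, 0)  len=0.0436

Chained into 1 loop(s):
  loop 1: 18 segments, perimeter = 8.4264
Total perimeter = 8.426

loops=1 perimeter=8.426


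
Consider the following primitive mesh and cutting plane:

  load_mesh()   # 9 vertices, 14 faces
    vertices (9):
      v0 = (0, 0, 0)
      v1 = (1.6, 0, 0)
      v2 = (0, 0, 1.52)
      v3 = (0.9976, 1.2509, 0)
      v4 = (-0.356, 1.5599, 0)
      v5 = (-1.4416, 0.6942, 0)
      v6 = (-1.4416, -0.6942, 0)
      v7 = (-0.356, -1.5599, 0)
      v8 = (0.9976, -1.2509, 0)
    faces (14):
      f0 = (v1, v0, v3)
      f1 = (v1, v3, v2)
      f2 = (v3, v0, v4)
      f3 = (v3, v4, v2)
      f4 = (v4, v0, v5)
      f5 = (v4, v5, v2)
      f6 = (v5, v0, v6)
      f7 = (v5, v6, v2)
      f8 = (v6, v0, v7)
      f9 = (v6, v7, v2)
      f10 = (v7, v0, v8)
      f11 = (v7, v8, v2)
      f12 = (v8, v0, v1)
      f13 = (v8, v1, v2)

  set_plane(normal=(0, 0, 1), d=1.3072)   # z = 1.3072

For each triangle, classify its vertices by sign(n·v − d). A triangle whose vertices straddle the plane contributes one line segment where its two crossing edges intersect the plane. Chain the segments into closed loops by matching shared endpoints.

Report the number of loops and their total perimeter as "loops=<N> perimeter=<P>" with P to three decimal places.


loops=1 perimeter=1.361

Straddling triangles (7 of 14):
  (v1,v3,v2) [--+] → (0.139664, 0.175126, 1.3072)–(0.224, 0, 1.3072)  len=0.1944
  (v3,v4,v2) [--+] → (-0.04984, 0.218386, 1.3072)–(0.139664, 0.175126, 1.3072)  len=0.1944
  (v4,v5,v2) [--+] → (-0.201824, 0.097188, 1.3072)–(-0.04984, 0.218386, 1.3072)  len=0.1944
  (v5,v6,v2) [--+] → (-0.201824, -0.097188, 1.3072)–(-0.201824, 0.097188, 1.3072)  len=0.1944
  (v6,v7,v2) [--+] → (-0.04984, -0.218386, 1.3072)–(-0.201824, -0.097188, 1.3072)  len=0.1944
  (v7,v8,v2) [--+] → (0.139664, -0.175126, 1.3072)–(-0.04984, -0.218386, 1.3072)  len=0.1944
  (v8,v1,v2) [--+] → (0.224, 0, 1.3072)–(0.139664, -0.175126, 1.3072)  len=0.1944

Chained into 1 loop(s):
  loop 1: 7 segments, perimeter = 1.3607
Total perimeter = 1.361


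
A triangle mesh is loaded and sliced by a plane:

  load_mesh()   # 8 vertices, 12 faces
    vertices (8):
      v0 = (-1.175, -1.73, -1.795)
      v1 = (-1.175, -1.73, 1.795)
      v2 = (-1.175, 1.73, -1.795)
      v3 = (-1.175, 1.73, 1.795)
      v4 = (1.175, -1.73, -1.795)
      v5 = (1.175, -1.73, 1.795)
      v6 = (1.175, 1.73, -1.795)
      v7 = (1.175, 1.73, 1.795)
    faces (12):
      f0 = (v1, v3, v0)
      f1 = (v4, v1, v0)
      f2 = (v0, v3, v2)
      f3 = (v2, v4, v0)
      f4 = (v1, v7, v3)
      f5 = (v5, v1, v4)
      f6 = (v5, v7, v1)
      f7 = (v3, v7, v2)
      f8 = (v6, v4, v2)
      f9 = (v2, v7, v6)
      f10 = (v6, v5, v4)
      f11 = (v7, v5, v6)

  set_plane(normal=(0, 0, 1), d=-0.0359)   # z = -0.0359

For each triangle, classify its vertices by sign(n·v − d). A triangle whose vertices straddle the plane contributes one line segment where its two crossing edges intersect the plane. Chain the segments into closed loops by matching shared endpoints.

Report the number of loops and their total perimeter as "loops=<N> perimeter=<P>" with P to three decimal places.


Straddling triangles (8 of 12):
  (v1,v3,v0) [++-] → (-1.175, -0.0346, -0.0359)–(-1.175, -1.73, -0.0359)  len=1.6954
  (v4,v1,v0) [-+-] → (0.0235, -1.73, -0.0359)–(-1.175, -1.73, -0.0359)  len=1.1985
  (v0,v3,v2) [-+-] → (-1.175, -0.0346, -0.0359)–(-1.175, 1.73, -0.0359)  len=1.7646
  (v5,v1,v4) [++-] → (0.0235, -1.73, -0.0359)–(1.175, -1.73, -0.0359)  len=1.1515
  (v3,v7,v2) [++-] → (-0.0235, 1.73, -0.0359)–(-1.175, 1.73, -0.0359)  len=1.1515
  (v2,v7,v6) [-+-] → (-0.0235, 1.73, -0.0359)–(1.175, 1.73, -0.0359)  len=1.1985
  (v6,v5,v4) [-+-] → (1.175, 0.0346, -0.0359)–(1.175, -1.73, -0.0359)  len=1.7646
  (v7,v5,v6) [++-] → (1.175, 0.0346, -0.0359)–(1.175, 1.73, -0.0359)  len=1.6954

Chained into 1 loop(s):
  loop 1: 8 segments, perimeter = 11.6200
Total perimeter = 11.620

loops=1 perimeter=11.620


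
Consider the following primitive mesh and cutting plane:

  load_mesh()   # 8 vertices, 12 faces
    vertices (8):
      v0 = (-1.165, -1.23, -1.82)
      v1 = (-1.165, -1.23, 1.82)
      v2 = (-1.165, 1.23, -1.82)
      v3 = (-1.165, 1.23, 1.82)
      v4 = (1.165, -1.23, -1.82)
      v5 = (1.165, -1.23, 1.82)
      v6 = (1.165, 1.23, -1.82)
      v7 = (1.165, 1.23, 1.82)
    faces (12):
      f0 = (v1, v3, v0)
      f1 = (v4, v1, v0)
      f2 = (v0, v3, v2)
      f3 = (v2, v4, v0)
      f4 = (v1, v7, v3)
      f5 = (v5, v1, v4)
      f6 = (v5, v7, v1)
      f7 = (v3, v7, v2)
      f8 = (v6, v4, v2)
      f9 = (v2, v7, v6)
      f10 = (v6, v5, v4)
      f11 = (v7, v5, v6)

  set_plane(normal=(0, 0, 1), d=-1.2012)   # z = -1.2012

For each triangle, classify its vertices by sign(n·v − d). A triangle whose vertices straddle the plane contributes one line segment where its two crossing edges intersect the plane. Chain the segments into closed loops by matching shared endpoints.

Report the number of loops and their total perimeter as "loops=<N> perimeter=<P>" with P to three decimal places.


Straddling triangles (8 of 12):
  (v1,v3,v0) [++-] → (-1.165, -0.8118, -1.2012)–(-1.165, -1.23, -1.2012)  len=0.4182
  (v4,v1,v0) [-+-] → (0.7689, -1.23, -1.2012)–(-1.165, -1.23, -1.2012)  len=1.9339
  (v0,v3,v2) [-+-] → (-1.165, -0.8118, -1.2012)–(-1.165, 1.23, -1.2012)  len=2.0418
  (v5,v1,v4) [++-] → (0.7689, -1.23, -1.2012)–(1.165, -1.23, -1.2012)  len=0.3961
  (v3,v7,v2) [++-] → (-0.7689, 1.23, -1.2012)–(-1.165, 1.23, -1.2012)  len=0.3961
  (v2,v7,v6) [-+-] → (-0.7689, 1.23, -1.2012)–(1.165, 1.23, -1.2012)  len=1.9339
  (v6,v5,v4) [-+-] → (1.165, 0.8118, -1.2012)–(1.165, -1.23, -1.2012)  len=2.0418
  (v7,v5,v6) [++-] → (1.165, 0.8118, -1.2012)–(1.165, 1.23, -1.2012)  len=0.4182

Chained into 1 loop(s):
  loop 1: 8 segments, perimeter = 9.5800
Total perimeter = 9.580

loops=1 perimeter=9.580


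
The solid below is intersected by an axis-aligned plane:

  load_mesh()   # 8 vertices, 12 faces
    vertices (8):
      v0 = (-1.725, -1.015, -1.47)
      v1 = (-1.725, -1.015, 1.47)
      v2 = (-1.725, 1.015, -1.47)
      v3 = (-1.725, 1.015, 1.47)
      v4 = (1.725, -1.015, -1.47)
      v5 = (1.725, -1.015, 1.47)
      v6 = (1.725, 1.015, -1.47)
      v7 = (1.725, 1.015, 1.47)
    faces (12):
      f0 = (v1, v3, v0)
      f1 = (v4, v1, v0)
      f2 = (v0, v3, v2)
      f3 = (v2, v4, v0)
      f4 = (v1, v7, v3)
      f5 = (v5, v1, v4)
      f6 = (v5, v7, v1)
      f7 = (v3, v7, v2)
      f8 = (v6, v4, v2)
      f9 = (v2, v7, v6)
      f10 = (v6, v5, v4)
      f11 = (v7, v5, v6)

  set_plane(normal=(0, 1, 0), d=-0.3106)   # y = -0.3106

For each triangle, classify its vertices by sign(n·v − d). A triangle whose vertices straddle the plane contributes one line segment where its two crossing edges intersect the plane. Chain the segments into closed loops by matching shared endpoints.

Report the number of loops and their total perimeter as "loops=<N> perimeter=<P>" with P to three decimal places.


Straddling triangles (8 of 12):
  (v1,v3,v0) [-+-] → (-1.725, -0.3106, 1.47)–(-1.725, -0.3106, -0.449834)  len=1.9198
  (v0,v3,v2) [-++] → (-1.725, -0.3106, -0.449834)–(-1.725, -0.3106, -1.47)  len=1.0202
  (v2,v4,v0) [+--] → (0.527867, -0.3106, -1.47)–(-1.725, -0.3106, -1.47)  len=2.2529
  (v1,v7,v3) [-++] → (-0.527867, -0.3106, 1.47)–(-1.725, -0.3106, 1.47)  len=1.1971
  (v5,v7,v1) [-+-] → (1.725, -0.3106, 1.47)–(-0.527867, -0.3106, 1.47)  len=2.2529
  (v6,v4,v2) [+-+] → (1.725, -0.3106, -1.47)–(0.527867, -0.3106, -1.47)  len=1.1971
  (v6,v5,v4) [+--] → (1.725, -0.3106, 0.449834)–(1.725, -0.3106, -1.47)  len=1.9198
  (v7,v5,v6) [+-+] → (1.725, -0.3106, 1.47)–(1.725, -0.3106, 0.449834)  len=1.0202

Chained into 1 loop(s):
  loop 1: 8 segments, perimeter = 12.7800
Total perimeter = 12.780

loops=1 perimeter=12.780


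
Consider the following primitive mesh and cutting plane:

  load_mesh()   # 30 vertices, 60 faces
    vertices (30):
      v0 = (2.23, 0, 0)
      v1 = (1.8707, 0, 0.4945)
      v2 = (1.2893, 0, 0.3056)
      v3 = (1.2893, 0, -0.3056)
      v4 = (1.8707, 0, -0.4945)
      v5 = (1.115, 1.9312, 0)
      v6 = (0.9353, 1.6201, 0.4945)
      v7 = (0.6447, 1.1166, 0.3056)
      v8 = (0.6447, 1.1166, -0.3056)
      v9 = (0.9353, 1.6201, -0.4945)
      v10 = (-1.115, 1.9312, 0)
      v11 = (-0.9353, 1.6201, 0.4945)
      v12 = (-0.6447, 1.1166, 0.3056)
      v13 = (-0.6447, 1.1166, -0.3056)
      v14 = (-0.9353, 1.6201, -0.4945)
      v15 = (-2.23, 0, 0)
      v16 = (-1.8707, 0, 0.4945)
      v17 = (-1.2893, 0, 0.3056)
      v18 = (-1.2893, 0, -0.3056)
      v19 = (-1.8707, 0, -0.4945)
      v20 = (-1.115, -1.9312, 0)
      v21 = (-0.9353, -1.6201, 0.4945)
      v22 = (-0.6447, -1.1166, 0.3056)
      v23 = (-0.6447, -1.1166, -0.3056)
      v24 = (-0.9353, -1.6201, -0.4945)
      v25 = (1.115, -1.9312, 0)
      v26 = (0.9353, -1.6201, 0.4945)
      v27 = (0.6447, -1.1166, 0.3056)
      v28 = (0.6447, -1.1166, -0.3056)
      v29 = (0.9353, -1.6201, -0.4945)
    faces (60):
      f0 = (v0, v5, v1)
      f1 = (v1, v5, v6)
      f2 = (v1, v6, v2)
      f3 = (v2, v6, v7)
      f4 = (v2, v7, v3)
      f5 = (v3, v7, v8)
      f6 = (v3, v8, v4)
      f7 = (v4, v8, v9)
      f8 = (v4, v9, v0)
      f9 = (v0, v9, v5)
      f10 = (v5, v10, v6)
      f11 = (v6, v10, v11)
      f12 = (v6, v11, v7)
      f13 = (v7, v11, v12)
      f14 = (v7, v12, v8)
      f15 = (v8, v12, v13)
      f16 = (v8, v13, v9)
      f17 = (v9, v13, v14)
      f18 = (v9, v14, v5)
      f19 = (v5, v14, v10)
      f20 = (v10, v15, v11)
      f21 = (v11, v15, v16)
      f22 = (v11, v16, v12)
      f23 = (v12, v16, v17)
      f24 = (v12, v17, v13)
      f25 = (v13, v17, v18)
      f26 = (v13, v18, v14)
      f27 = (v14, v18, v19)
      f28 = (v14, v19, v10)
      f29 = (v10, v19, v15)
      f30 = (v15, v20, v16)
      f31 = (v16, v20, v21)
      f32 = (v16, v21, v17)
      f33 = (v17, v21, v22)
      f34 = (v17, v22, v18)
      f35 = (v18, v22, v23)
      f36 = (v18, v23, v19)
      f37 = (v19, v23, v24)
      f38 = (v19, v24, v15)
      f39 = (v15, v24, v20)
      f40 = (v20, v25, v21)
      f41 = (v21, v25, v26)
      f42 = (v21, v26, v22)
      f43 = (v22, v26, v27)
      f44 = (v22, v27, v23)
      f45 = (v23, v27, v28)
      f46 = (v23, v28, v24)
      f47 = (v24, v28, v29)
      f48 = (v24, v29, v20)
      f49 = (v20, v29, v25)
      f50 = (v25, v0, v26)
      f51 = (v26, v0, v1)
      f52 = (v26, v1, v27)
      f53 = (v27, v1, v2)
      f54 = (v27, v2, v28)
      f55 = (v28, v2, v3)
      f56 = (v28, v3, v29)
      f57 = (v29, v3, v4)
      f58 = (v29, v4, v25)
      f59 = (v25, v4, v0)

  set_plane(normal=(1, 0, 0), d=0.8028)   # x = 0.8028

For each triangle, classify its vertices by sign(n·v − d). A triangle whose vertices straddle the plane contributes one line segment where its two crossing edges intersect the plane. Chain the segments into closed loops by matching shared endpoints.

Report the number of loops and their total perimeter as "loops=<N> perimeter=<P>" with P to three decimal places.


Straddling triangles (24 of 60):
  (v2,v6,v7) [++-] → (0.8028, 1.39053, 0.40837)–(0.8028, 0.842733, 0.3056)  len=0.5574
  (v2,v7,v3) [+-+] → (0.8028, 0.842733, 0.3056)–(0.8028, 0.842733, 0.155692)  len=0.1499
  (v3,v7,v8) [+--] → (0.8028, 0.842733, 0.155692)–(0.8028, 0.842733, -0.3056)  len=0.4613
  (v3,v8,v4) [+-+] → (0.8028, 0.842733, -0.3056)–(0.8028, 0.972608, -0.32996)  len=0.1321
  (v4,v8,v9) [+-+] → (0.8028, 0.972608, -0.32996)–(0.8028, 1.39053, -0.40837)  len=0.4252
  (v5,v10,v6) [+-+] → (0.8028, 1.9312, 0)–(0.8028, 1.6402, 0.462543)  len=0.5465
  (v6,v10,v11) [+--] → (0.8028, 1.6402, 0.462543)–(0.8028, 1.6201, 0.4945)  len=0.0378
  (v6,v11,v7) [+--] → (0.8028, 1.6201, 0.4945)–(0.8028, 1.39053, 0.40837)  len=0.2452
  (v8,v13,v9) [--+] → (0.8028, 1.57788, -0.478659)–(0.8028, 1.39053, -0.40837)  len=0.2001
  (v9,v13,v14) [+--] → (0.8028, 1.57788, -0.478659)–(0.8028, 1.6201, -0.4945)  len=0.0451
  (v9,v14,v5) [+-+] → (0.8028, 1.6201, -0.4945)–(0.8028, 1.88383, -0.0752977)  len=0.4953
  (v5,v14,v10) [+--] → (0.8028, 1.88383, -0.0752977)–(0.8028, 1.9312, 0)  len=0.0890
  (v20,v25,v21) [-+-] → (0.8028, -1.9312, 0)–(0.8028, -1.88383, 0.0752977)  len=0.0890
  (v21,v25,v26) [-++] → (0.8028, -1.88383, 0.0752977)–(0.8028, -1.6201, 0.4945)  len=0.4953
  (v21,v26,v22) [-+-] → (0.8028, -1.6201, 0.4945)–(0.8028, -1.57788, 0.478659)  len=0.0451
  (v22,v26,v27) [-+-] → (0.8028, -1.57788, 0.478659)–(0.8028, -1.39053, 0.40837)  len=0.2001
  (v24,v28,v29) [--+] → (0.8028, -1.39053, -0.40837)–(0.8028, -1.6201, -0.4945)  len=0.2452
  (v24,v29,v20) [-+-] → (0.8028, -1.6201, -0.4945)–(0.8028, -1.6402, -0.462543)  len=0.0378
  (v20,v29,v25) [-++] → (0.8028, -1.6402, -0.462543)–(0.8028, -1.9312, 0)  len=0.5465
  (v26,v1,v27) [++-] → (0.8028, -0.972608, 0.32996)–(0.8028, -1.39053, 0.40837)  len=0.4252
  (v27,v1,v2) [-++] → (0.8028, -0.972608, 0.32996)–(0.8028, -0.842733, 0.3056)  len=0.1321
  (v27,v2,v28) [-+-] → (0.8028, -0.842733, 0.3056)–(0.8028, -0.842733, -0.155692)  len=0.4613
  (v28,v2,v3) [-++] → (0.8028, -0.842733, -0.155692)–(0.8028, -0.842733, -0.3056)  len=0.1499
  (v28,v3,v29) [-++] → (0.8028, -0.842733, -0.3056)–(0.8028, -1.39053, -0.40837)  len=0.5574

Chained into 2 loop(s):
  loop 1: 12 segments, perimeter = 3.3847
  loop 2: 12 segments, perimeter = 3.3847
Total perimeter = 6.769

loops=2 perimeter=6.769


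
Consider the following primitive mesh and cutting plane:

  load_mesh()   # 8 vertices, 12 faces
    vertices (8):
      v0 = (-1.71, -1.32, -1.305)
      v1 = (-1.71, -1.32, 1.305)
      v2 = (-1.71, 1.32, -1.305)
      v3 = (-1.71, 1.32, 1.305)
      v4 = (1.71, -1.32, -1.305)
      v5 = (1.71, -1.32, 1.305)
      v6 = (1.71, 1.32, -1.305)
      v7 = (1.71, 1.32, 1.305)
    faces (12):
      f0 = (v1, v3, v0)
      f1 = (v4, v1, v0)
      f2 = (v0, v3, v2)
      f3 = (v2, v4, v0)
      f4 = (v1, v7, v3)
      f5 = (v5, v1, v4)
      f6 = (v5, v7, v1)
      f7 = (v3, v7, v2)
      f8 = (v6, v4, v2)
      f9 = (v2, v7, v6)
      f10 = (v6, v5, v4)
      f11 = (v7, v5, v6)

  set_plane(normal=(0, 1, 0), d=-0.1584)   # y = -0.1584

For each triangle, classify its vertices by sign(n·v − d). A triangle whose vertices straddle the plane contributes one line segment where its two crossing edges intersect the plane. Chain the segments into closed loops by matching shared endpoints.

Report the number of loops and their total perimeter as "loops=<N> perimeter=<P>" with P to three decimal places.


loops=1 perimeter=12.060

Straddling triangles (8 of 12):
  (v1,v3,v0) [-+-] → (-1.71, -0.1584, 1.305)–(-1.71, -0.1584, -0.1566)  len=1.4616
  (v0,v3,v2) [-++] → (-1.71, -0.1584, -0.1566)–(-1.71, -0.1584, -1.305)  len=1.1484
  (v2,v4,v0) [+--] → (0.2052, -0.1584, -1.305)–(-1.71, -0.1584, -1.305)  len=1.9152
  (v1,v7,v3) [-++] → (-0.2052, -0.1584, 1.305)–(-1.71, -0.1584, 1.305)  len=1.5048
  (v5,v7,v1) [-+-] → (1.71, -0.1584, 1.305)–(-0.2052, -0.1584, 1.305)  len=1.9152
  (v6,v4,v2) [+-+] → (1.71, -0.1584, -1.305)–(0.2052, -0.1584, -1.305)  len=1.5048
  (v6,v5,v4) [+--] → (1.71, -0.1584, 0.1566)–(1.71, -0.1584, -1.305)  len=1.4616
  (v7,v5,v6) [+-+] → (1.71, -0.1584, 1.305)–(1.71, -0.1584, 0.1566)  len=1.1484

Chained into 1 loop(s):
  loop 1: 8 segments, perimeter = 12.0600
Total perimeter = 12.060
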